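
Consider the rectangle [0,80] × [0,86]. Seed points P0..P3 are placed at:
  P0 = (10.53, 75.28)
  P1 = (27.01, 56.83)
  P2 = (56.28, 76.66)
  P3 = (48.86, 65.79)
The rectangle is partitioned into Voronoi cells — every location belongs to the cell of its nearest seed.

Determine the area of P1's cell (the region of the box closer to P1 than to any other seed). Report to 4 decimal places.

1. box [0,80]×[0,86]: [(0, 0) (80, 0) (80, 86) (0, 86)]
2. ⊥bis P1·P0 via (18.77,66.055): [(0, 49.2892) (0, 0) (80, 0) (80, 86) (41.0992, 86)]  |A|=6125.607
3. ⊥bis P1·P2 via (41.645,66.745): [(33.3123, 79.0445) (0, 49.2892) (0, 0) (80, 0) (80, 10.1312)]  |A|=4219.2496
4. ⊥bis P1·P3 via (37.935,61.31): [(31.373, 77.3123) (0, 49.2892) (0, 0) (63.0763, 0)]  |A|=3211.4604
5. canonical 4-gon: [(31.373, 77.3123) (0, 49.2892) (0, 0) (63.0763, 0)]
6. shoelace: 3211.4604

Area of P1's cell: 3211.4604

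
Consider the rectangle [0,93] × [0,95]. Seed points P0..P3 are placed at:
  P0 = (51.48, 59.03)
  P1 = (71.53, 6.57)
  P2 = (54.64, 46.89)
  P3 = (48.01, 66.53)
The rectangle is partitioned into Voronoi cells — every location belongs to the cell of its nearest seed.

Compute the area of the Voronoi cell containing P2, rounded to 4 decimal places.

Area of P2's cell: 2926.6999

1. box [0,93]×[0,95]: [(0, 0) (93, 0) (93, 95) (0, 95)]
2. ⊥bis P2·P0 via (53.06,52.96): [(0, 39.1487) (0, 0) (93, 0) (93, 63.3562)]  |A|=4766.4783
3. ⊥bis P2·P1 via (63.085,26.73): [(0, 39.1487) (0, 0.3038) (93, 39.2614) (93, 63.3562)]  |A|=2926.6999
4. ⊥bis P2·P3 via (51.325,56.71): [(0, 39.1487) (0, 0.3038) (93, 39.2614) (93, 63.3562)]  |A|=2926.6999
5. canonical 4-gon: [(0, 39.1487) (0, 0.3038) (93, 39.2614) (93, 63.3562)]
6. shoelace: 2926.6999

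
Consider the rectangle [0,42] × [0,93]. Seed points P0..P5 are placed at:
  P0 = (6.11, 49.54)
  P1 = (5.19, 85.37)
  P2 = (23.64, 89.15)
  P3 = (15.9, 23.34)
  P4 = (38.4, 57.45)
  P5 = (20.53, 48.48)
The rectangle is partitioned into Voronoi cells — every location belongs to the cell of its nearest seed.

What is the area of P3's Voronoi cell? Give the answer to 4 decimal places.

1. box [0,42]×[0,93]: [(0, 0) (42, 0) (42, 93) (0, 93)]
2. ⊥bis P3·P0 via (11.005,36.44): [(0, 32.3278) (0, 0) (42, 0) (42, 48.0217)]  |A|=1687.3405
3. ⊥bis P3·P1 via (10.545,54.355): [(0, 32.3278) (0, 0) (42, 0) (42, 48.0217)]  |A|=1687.3405
4. ⊥bis P3·P2 via (19.77,56.245): [(0, 32.3278) (0, 0) (42, 0) (42, 48.0217)]  |A|=1687.3405
5. ⊥bis P3·P4 via (27.15,40.395): [(25.1391, 41.7214) (0, 32.3278) (0, 0) (42, 0) (42, 30.5995)]  |A|=1540.4636
6. ⊥bis P3·P5 via (18.215,35.91): [(40.0439, 31.8898) (12.4353, 36.9744) (0, 32.3278) (0, 0) (42, 0) (42, 30.5995)]  |A|=1442.6376
7. canonical 6-gon: [(40.0439, 31.8898) (12.4353, 36.9744) (0, 32.3278) (0, 0) (42, 0) (42, 30.5995)]
8. shoelace: 1442.6376

Area of P3's cell: 1442.6376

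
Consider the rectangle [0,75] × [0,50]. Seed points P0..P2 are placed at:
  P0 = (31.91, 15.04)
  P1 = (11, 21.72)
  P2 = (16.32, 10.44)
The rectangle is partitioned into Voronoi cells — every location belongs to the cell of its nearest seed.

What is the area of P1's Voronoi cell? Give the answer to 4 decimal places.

Area of P1's cell: 916.7750

1. box [0,75]×[0,50]: [(0, 0) (75, 0) (75, 50) (0, 50)]
2. ⊥bis P1·P0 via (21.455,18.38): [(0, 0) (15.5832, 0) (31.5565, 50) (0, 50)]  |A|=1178.4927
3. ⊥bis P1·P2 via (13.66,16.08): [(0, 9.6375) (21.9727, 20.0005) (31.5565, 50) (0, 50)]  |A|=916.775
4. canonical 4-gon: [(0, 9.6375) (21.9727, 20.0005) (31.5565, 50) (0, 50)]
5. shoelace: 916.775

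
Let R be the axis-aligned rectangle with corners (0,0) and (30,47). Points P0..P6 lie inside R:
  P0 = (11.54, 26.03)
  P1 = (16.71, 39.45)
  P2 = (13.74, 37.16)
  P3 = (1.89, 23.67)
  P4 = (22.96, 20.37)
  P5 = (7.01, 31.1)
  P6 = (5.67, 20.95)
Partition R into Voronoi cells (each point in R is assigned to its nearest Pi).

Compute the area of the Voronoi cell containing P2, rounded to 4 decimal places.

Area of P2's cell: 140.5048

1. box [0,30]×[0,47]: [(0, 0) (30, 0) (30, 47) (0, 47)]
2. ⊥bis P2·P0 via (12.64,31.595): [(0, 34.0935) (30, 28.1636) (30, 47) (0, 47)]  |A|=476.1446
3. ⊥bis P2·P1 via (15.225,38.305): [(0, 34.0935) (21.7938, 29.7856) (8.5208, 47) (0, 47)]  |A|=213.9812
4. ⊥bis P2·P3 via (7.815,30.415): [(0, 37.2799) (4.6807, 33.1683) (21.7938, 29.7856) (8.5208, 47) (0, 47)]  |A|=206.5238
5. ⊥bis P2·P4 via (18.35,28.765): [(0, 37.2799) (4.6807, 33.1683) (20.6282, 30.016) (21.3223, 30.3972) (8.5208, 47) (0, 47)]  |A|=206.2217
6. ⊥bis P2·P5 via (10.375,34.13): [(0, 45.6521) (12.6614, 31.5908) (20.6282, 30.016) (21.3223, 30.3972) (8.5208, 47) (0, 47)]  |A|=140.5048
7. ⊥bis P2·P6 via (9.705,29.055): [(0, 45.6521) (12.6614, 31.5908) (20.6282, 30.016) (21.3223, 30.3972) (8.5208, 47) (0, 47)]  |A|=140.5048
8. canonical 6-gon: [(0, 45.6521) (12.6614, 31.5908) (20.6282, 30.016) (21.3223, 30.3972) (8.5208, 47) (0, 47)]
9. shoelace: 140.5048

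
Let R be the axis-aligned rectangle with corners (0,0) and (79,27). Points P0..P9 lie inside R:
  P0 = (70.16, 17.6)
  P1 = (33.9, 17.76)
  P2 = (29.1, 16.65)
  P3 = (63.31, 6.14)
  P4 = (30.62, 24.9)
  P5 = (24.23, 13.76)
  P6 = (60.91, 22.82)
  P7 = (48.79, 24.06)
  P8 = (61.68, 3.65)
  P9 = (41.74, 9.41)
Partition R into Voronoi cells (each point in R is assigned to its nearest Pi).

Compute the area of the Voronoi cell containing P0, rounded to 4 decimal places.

1. box [0,79]×[0,27]: [(0, 0) (79, 0) (79, 27) (0, 27)]
2. ⊥bis P0·P1 via (52.03,17.68): [(51.952, 0) (79, 0) (79, 27) (52.0711, 27)]  |A|=728.688
3. ⊥bis P0·P2 via (49.63,17.125): [(51.952, 0) (79, 0) (79, 27) (52.0711, 27)]  |A|=728.688
4. ⊥bis P0·P3 via (66.735,11.87): [(52.0431, 20.6518) (79, 4.5388) (79, 27) (52.0711, 27)]  |A|=388.2166
5. ⊥bis P0·P4 via (50.39,21.25): [(52.0431, 20.6518) (79, 4.5388) (79, 27) (52.0711, 27)]  |A|=388.2166
6. ⊥bis P0·P5 via (47.195,15.68): [(52.0431, 20.6518) (79, 4.5388) (79, 27) (52.0711, 27)]  |A|=388.2166
7. ⊥bis P0·P6 via (65.535,20.21): [(62.3183, 14.51) (79, 4.5388) (79, 27) (69.3668, 27)]  |A|=247.5045
8. ⊥bis P0·P7 via (59.475,20.83): [(62.3183, 14.51) (79, 4.5388) (79, 27) (69.3668, 27)]  |A|=247.5045
9. ⊥bis P0·P8 via (65.92,10.625): [(62.3183, 14.51) (79, 4.5388) (79, 27) (69.3668, 27)]  |A|=247.5045
10. ⊥bis P0·P9 via (55.95,13.505): [(62.3183, 14.51) (79, 4.5388) (79, 27) (69.3668, 27)]  |A|=247.5045
11. canonical 4-gon: [(62.3183, 14.51) (79, 4.5388) (79, 27) (69.3668, 27)]
12. shoelace: 247.5045

Area of P0's cell: 247.5045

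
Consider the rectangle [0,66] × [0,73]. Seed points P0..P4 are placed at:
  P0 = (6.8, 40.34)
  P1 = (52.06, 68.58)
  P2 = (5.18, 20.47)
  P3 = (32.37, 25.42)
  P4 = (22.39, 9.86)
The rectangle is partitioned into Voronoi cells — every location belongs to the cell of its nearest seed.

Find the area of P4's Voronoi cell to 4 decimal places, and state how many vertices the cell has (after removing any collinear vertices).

Area of P4's cell: 584.8699 (3 vertices)

1. box [0,66]×[0,73]: [(0, 0) (66, 0) (66, 73) (0, 73)]
2. ⊥bis P4·P0 via (14.595,25.1): [(0, 17.6349) (0, 0) (66, 0) (66, 51.3928)]  |A|=2277.9137
3. ⊥bis P4·P1 via (37.225,39.22): [(39.7282, 37.9552) (0, 17.6349) (0, 0) (66, 0) (66, 24.6806)]  |A|=1927.0247
4. ⊥bis P4·P2 via (13.785,15.165): [(39.7282, 37.9552) (22.3578, 29.0705) (4.4357, 0) (66, 0) (66, 24.6806)]  |A|=1665.4112
5. ⊥bis P4·P3 via (27.38,17.64): [(18.7309, 23.1875) (4.4357, 0) (54.8828, 0)]  |A|=584.8699
6. canonical 3-gon: [(18.7309, 23.1875) (4.4357, 0) (54.8828, 0)]
7. shoelace: 584.8699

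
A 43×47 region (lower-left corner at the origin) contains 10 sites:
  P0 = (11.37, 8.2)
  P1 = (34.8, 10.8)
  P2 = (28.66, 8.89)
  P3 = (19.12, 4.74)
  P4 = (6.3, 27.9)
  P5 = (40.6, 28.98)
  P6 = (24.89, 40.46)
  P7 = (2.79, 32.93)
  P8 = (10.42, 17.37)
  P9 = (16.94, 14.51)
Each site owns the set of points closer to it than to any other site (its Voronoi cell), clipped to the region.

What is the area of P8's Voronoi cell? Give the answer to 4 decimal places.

1. box [0,43]×[0,47]: [(0, 0) (43, 0) (43, 47) (0, 47)]
2. ⊥bis P8·P0 via (10.895,12.785): [(0, 11.6563) (43, 16.111) (43, 47) (0, 47)]  |A|=1424.0024
3. ⊥bis P8·P1 via (22.61,14.085): [(0, 11.6563) (22.5861, 13.9962) (31.48, 47) (0, 47)]  |A|=918.6184
4. ⊥bis P8·P2 via (19.54,13.13): [(0, 11.6563) (19.8089, 13.7085) (26.2311, 27.5221) (31.48, 47) (0, 47)]  |A|=900.3611
5. ⊥bis P8·P3 via (14.77,11.055): [(0, 11.6563) (18.412, 13.5638) (20.3681, 14.9112) (26.2311, 27.5221) (31.48, 47) (0, 47)]  |A|=899.5615
6. ⊥bis P8·P4 via (8.36,22.635): [(0, 19.364) (0, 11.6563) (18.412, 13.5638) (20.3681, 14.9112) (26.2311, 27.5221) (26.8653, 29.8754)]  |A|=258.7968
7. ⊥bis P8·P5 via (25.51,23.175): [(23.4469, 28.538) (0, 19.364) (0, 11.6563) (18.412, 13.5638) (20.3681, 14.9112) (24.9214, 24.7051)]  |A|=250.612
8. ⊥bis P8·P6 via (17.655,28.915): [(20.2516, 27.2878) (0, 19.364) (0, 11.6563) (18.412, 13.5638) (20.3681, 14.9112) (24.7976, 24.4389)]  |A|=242.7853
9. ⊥bis P8·P7 via (6.605,25.15): [(20.2516, 27.2878) (0, 19.364) (0, 11.6563) (18.412, 13.5638) (20.3681, 14.9112) (24.7976, 24.4389)]  |A|=242.7853
10. ⊥bis P8·P9 via (13.68,15.94): [(18.3275, 26.5349) (0, 19.364) (0, 11.6563) (12.3628, 12.9371)]  |A|=150.8654
11. canonical 4-gon: [(18.3275, 26.5349) (0, 19.364) (0, 11.6563) (12.3628, 12.9371)]
12. shoelace: 150.8654

Area of P8's cell: 150.8654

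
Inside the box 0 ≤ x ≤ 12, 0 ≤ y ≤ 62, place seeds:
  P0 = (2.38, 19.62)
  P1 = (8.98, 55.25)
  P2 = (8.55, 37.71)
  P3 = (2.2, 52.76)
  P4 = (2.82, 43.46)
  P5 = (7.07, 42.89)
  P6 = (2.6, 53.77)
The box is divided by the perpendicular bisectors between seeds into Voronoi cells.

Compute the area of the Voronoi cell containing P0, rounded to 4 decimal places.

1. box [0,12]×[0,62]: [(0, 0) (12, 0) (12, 62) (0, 62)]
2. ⊥bis P0·P1 via (5.68,37.435): [(0, 38.4871) (0, 0) (12, 0) (12, 36.2643)]  |A|=448.5087
3. ⊥bis P0·P2 via (5.465,28.665): [(0, 30.529) (0, 0) (12, 0) (12, 26.4361)]  |A|=341.7903
4. ⊥bis P0·P3 via (2.29,36.19): [(0, 30.529) (0, 0) (12, 0) (12, 26.4361)]  |A|=341.7903
5. ⊥bis P0·P4 via (2.6,31.54): [(0, 30.529) (0, 0) (12, 0) (12, 26.4361)]  |A|=341.7903
6. ⊥bis P0·P5 via (4.725,31.255): [(0, 30.529) (0, 0) (12, 0) (12, 26.4361)]  |A|=341.7903
7. ⊥bis P0·P6 via (2.49,36.695): [(0, 30.529) (0, 0) (12, 0) (12, 26.4361)]  |A|=341.7903
8. canonical 4-gon: [(0, 30.529) (0, 0) (12, 0) (12, 26.4361)]
9. shoelace: 341.7903

Area of P0's cell: 341.7903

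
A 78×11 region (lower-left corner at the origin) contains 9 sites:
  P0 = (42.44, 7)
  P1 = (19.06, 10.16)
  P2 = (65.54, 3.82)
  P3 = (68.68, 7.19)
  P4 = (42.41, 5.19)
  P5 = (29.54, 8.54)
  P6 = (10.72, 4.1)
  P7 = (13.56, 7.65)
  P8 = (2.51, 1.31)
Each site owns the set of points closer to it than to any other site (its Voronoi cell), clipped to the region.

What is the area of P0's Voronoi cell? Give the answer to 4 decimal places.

1. box [0,78]×[0,11]: [(0, 0) (78, 0) (78, 11) (0, 11)]
2. ⊥bis P0·P1 via (30.75,8.58): [(29.5903, 0) (78, 0) (78, 11) (31.0771, 11)]  |A|=524.3292
3. ⊥bis P0·P2 via (53.99,5.41): [(29.5903, 0) (53.2452, 0) (54.7595, 11) (31.0771, 11)]  |A|=260.3554
4. ⊥bis P0·P3 via (55.56,7.095): [(29.5903, 0) (53.2452, 0) (54.7595, 11) (31.0771, 11)]  |A|=260.3554
5. ⊥bis P0·P4 via (42.425,6.095): [(30.441, 6.2936) (54.0578, 5.9022) (54.7595, 11) (31.0771, 11)]  |A|=116.0634
6. ⊥bis P0·P5 via (35.99,7.77): [(35.8031, 6.2048) (54.0578, 5.9022) (54.7595, 11) (36.3756, 11)]  |A|=90.7132
7. ⊥bis P0·P6 via (26.58,5.55): [(35.8031, 6.2048) (54.0578, 5.9022) (54.7595, 11) (36.3756, 11)]  |A|=90.7132
8. ⊥bis P0·P7 via (28,7.325): [(35.8031, 6.2048) (54.0578, 5.9022) (54.7595, 11) (36.3756, 11)]  |A|=90.7132
9. ⊥bis P0·P8 via (22.475,4.155): [(35.8031, 6.2048) (54.0578, 5.9022) (54.7595, 11) (36.3756, 11)]  |A|=90.7132
10. canonical 4-gon: [(35.8031, 6.2048) (54.0578, 5.9022) (54.7595, 11) (36.3756, 11)]
11. shoelace: 90.7132

Area of P0's cell: 90.7132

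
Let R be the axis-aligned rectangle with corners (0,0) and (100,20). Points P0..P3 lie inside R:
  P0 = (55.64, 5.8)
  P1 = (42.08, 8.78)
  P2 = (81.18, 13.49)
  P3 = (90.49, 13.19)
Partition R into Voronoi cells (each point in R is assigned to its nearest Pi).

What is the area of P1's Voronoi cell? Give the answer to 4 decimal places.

Area of P1's cell: 989.1112

1. box [0,100]×[0,20]: [(0, 0) (100, 0) (100, 20) (0, 20)]
2. ⊥bis P1·P0 via (48.86,7.29): [(0, 0) (47.2579, 0) (51.6532, 20) (0, 20)]  |A|=989.1112
3. ⊥bis P1·P2 via (61.63,11.135): [(0, 0) (47.2579, 0) (51.6532, 20) (0, 20)]  |A|=989.1112
4. ⊥bis P1·P3 via (66.285,10.985): [(0, 0) (47.2579, 0) (51.6532, 20) (0, 20)]  |A|=989.1112
5. canonical 4-gon: [(0, 0) (47.2579, 0) (51.6532, 20) (0, 20)]
6. shoelace: 989.1112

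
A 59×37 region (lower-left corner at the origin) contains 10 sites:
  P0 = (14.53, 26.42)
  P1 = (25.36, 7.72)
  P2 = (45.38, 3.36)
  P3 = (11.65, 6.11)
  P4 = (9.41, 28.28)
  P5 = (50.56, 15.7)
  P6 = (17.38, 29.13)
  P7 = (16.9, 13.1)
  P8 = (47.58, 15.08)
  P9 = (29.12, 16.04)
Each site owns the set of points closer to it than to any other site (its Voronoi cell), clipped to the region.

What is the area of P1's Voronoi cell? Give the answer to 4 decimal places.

1. box [0,59]×[0,37]: [(0, 0) (59, 0) (59, 37) (0, 37)]
2. ⊥bis P1·P0 via (19.945,17.07): [(0, 5.519) (0, 0) (59, 0) (59, 37) (54.3578, 37)]  |A|=1327.3796
3. ⊥bis P1·P2 via (35.37,5.54): [(40.4698, 28.9568) (0, 5.519) (0, 0) (34.1635, 0)]  |A|=606.3083
4. ⊥bis P1·P3 via (18.505,6.915): [(40.4698, 28.9568) (17.4801, 15.6425) (19.317, 0) (34.1635, 0)]  |A|=406.989
5. ⊥bis P1·P4 via (17.385,18): [(40.4698, 28.9568) (17.4801, 15.6425) (19.317, 0) (34.1635, 0)]  |A|=406.989
6. ⊥bis P1·P5 via (37.96,11.71): [(37.2216, 14.0419) (33.7339, 25.0557) (17.4801, 15.6425) (19.317, 0) (34.1635, 0)]  |A|=363.092
7. ⊥bis P1·P6 via (21.37,18.425): [(37.2216, 14.0419) (34.3067, 23.2468) (23.9362, 19.3815) (17.4801, 15.6425) (19.317, 0) (34.1635, 0)]  |A|=352.6052
8. ⊥bis P1·P7 via (21.13,10.41): [(37.2216, 14.0419) (34.3067, 23.2468) (27.7359, 20.7977) (18.5677, 6.3808) (19.317, 0) (34.1635, 0)]  |A|=299.7772
9. ⊥bis P1·P8 via (36.47,11.4): [(36.5763, 11.0791) (32.7394, 22.6627) (27.7359, 20.7977) (18.5677, 6.3808) (19.317, 0) (34.1635, 0)]  |A|=282.2914
10. ⊥bis P1·P9 via (27.24,11.88): [(35.8986, 7.967) (23.2201, 13.6967) (18.5677, 6.3808) (19.317, 0) (34.1635, 0)]  |A|=174.7328
11. canonical 5-gon: [(35.8986, 7.967) (23.2201, 13.6967) (18.5677, 6.3808) (19.317, 0) (34.1635, 0)]
12. shoelace: 174.7328

Area of P1's cell: 174.7328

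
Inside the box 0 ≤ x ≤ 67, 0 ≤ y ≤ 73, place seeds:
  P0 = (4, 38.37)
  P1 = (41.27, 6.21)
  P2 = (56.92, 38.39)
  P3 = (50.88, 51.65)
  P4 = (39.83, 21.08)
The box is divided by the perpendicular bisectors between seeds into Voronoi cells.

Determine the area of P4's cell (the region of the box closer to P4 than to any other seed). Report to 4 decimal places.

Area of P4's cell: 830.6200

1. box [0,67]×[0,73]: [(0, 0) (67, 0) (67, 73) (0, 73)]
2. ⊥bis P4·P0 via (21.915,29.725): [(7.571, 0) (67, 0) (67, 73) (42.7976, 73)]  |A|=3052.5446
3. ⊥bis P4·P1 via (40.55,13.645): [(12.8616, 10.9637) (67, 16.2064) (67, 73) (42.7976, 73)]  |A|=2288.0703
4. ⊥bis P4·P2 via (48.375,29.735): [(30.4566, 47.4257) (12.8616, 10.9637) (62.5174, 15.7723)]  |A|=862.9718
5. ⊥bis P4·P3 via (45.355,36.365): [(39.5253, 38.4722) (28.1246, 42.5932) (12.8616, 10.9637) (62.5174, 15.7723)]  |A|=830.62
6. canonical 4-gon: [(39.5253, 38.4722) (28.1246, 42.5932) (12.8616, 10.9637) (62.5174, 15.7723)]
7. shoelace: 830.62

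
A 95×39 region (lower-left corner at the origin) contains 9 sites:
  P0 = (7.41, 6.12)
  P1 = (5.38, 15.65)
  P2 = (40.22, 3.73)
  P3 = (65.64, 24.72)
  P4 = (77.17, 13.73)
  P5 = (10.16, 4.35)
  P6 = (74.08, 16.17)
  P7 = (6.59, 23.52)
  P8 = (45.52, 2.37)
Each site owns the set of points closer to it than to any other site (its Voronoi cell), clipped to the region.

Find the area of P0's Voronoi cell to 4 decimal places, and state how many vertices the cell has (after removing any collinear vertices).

Area of P0's cell: 97.2056 (4 vertices)

1. box [0,95]×[0,39]: [(0, 0) (95, 0) (95, 39) (0, 39)]
2. ⊥bis P0·P1 via (6.395,10.885): [(0, 9.5228) (0, 0) (95, 0) (95, 29.7589)]  |A|=1865.8797
3. ⊥bis P0·P2 via (23.815,4.925): [(24.5305, 14.7481) (0, 9.5228) (0, 0) (23.4562, 0)]  |A|=289.767
4. ⊥bis P0·P3 via (36.525,15.42): [(24.5305, 14.7481) (0, 9.5228) (0, 0) (23.4562, 0)]  |A|=289.767
5. ⊥bis P0·P4 via (42.29,9.925): [(24.5305, 14.7481) (0, 9.5228) (0, 0) (23.4562, 0)]  |A|=289.767
6. ⊥bis P0·P5 via (8.785,5.235): [(13.3791, 12.3727) (0, 9.5228) (0, 0) (5.4156, 0)]  |A|=97.2056
7. ⊥bis P0·P6 via (40.745,11.145): [(13.3791, 12.3727) (0, 9.5228) (0, 0) (5.4156, 0)]  |A|=97.2056
8. ⊥bis P0·P7 via (7,14.82): [(13.3791, 12.3727) (0, 9.5228) (0, 0) (5.4156, 0)]  |A|=97.2056
9. ⊥bis P0·P8 via (26.465,4.245): [(13.3791, 12.3727) (0, 9.5228) (0, 0) (5.4156, 0)]  |A|=97.2056
10. canonical 4-gon: [(13.3791, 12.3727) (0, 9.5228) (0, 0) (5.4156, 0)]
11. shoelace: 97.2056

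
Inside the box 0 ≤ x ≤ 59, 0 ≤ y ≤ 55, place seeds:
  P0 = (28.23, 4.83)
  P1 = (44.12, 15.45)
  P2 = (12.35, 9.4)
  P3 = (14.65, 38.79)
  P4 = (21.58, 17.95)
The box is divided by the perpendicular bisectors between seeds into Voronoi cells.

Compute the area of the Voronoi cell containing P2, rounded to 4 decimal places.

Area of P2's cell: 397.1857

1. box [0,59]×[0,55]: [(0, 0) (59, 0) (59, 55) (0, 55)]
2. ⊥bis P2·P0 via (20.29,7.115): [(0, 0) (18.2424, 0) (34.0705, 55) (0, 55)]  |A|=1438.6055
3. ⊥bis P2·P1 via (28.235,12.425): [(0, 0) (18.2424, 0) (25.6797, 25.8434) (20.1274, 55) (0, 55)]  |A|=1235.3385
4. ⊥bis P2·P3 via (13.5,24.095): [(0, 25.1515) (0, 0) (18.2424, 0) (24.9194, 23.2013)]  |A|=525.004
5. ⊥bis P2·P4 via (16.965,13.675): [(6.8291, 24.6171) (0, 25.1515) (0, 0) (18.2424, 0) (20.9422, 9.3814)]  |A|=397.1857
6. canonical 5-gon: [(6.8291, 24.6171) (0, 25.1515) (0, 0) (18.2424, 0) (20.9422, 9.3814)]
7. shoelace: 397.1857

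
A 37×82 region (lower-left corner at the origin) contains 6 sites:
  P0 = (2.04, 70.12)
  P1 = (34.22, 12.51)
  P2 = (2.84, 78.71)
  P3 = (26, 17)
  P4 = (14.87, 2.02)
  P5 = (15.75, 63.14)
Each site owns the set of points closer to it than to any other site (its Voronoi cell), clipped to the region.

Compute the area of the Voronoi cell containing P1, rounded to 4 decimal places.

1. box [0,37]×[0,82]: [(0, 0) (37, 0) (37, 82) (0, 82)]
2. ⊥bis P1·P0 via (18.13,41.315): [(0, 31.1879) (0, 0) (37, 0) (37, 51.8555)]  |A|=1536.302
3. ⊥bis P1·P2 via (18.53,45.61): [(0, 31.1879) (0, 0) (37, 0) (37, 51.8555)]  |A|=1536.302
4. ⊥bis P1·P3 via (30.11,14.755): [(22.0504, 0) (37, 0) (37, 27.3688)]  |A|=204.5761
5. ⊥bis P1·P4 via (24.545,7.265): [(25.2791, 5.9109) (28.4835, 0) (37, 0) (37, 27.3688)]  |A|=185.5634
6. ⊥bis P1·P5 via (24.985,37.825): [(25.2791, 5.9109) (28.4835, 0) (37, 0) (37, 27.3688)]  |A|=185.5634
7. canonical 4-gon: [(25.2791, 5.9109) (28.4835, 0) (37, 0) (37, 27.3688)]
8. shoelace: 185.5634

Area of P1's cell: 185.5634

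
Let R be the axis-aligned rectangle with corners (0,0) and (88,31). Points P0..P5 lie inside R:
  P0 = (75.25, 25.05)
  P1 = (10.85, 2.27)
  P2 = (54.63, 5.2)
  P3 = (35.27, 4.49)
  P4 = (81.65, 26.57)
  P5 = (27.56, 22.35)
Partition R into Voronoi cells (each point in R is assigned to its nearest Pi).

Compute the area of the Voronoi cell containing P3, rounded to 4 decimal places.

Area of P3's cell: 316.2075

1. box [0,88]×[0,31]: [(0, 0) (88, 0) (88, 31) (0, 31)]
2. ⊥bis P3·P0 via (55.26,14.77): [(0, 0) (62.8556, 0) (46.9136, 31) (0, 31)]  |A|=1701.4224
3. ⊥bis P3·P1 via (23.06,3.38): [(23.3673, 0) (62.8556, 0) (46.9136, 31) (20.5491, 31)]  |A|=1020.7187
4. ⊥bis P3·P2 via (44.95,4.845): [(23.3673, 0) (45.1277, 0) (43.9908, 31) (20.5491, 31)]  |A|=700.6329
5. ⊥bis P3·P4 via (58.46,15.53): [(23.3673, 0) (45.1277, 0) (43.9908, 31) (20.5491, 31)]  |A|=700.6329
6. ⊥bis P3·P5 via (31.415,13.42): [(22.4972, 9.5703) (23.3673, 0) (45.1277, 0) (44.4295, 19.0382)]  |A|=316.2075
7. canonical 4-gon: [(22.4972, 9.5703) (23.3673, 0) (45.1277, 0) (44.4295, 19.0382)]
8. shoelace: 316.2075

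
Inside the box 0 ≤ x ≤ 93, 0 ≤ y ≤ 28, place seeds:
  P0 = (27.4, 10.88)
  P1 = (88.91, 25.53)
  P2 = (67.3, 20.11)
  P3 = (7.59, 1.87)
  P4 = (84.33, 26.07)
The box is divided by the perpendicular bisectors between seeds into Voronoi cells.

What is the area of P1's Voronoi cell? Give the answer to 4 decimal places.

1. box [0,93]×[0,28]: [(0, 0) (93, 0) (93, 28) (0, 28)]
2. ⊥bis P1·P0 via (58.155,18.205): [(62.4909, 0) (93, 0) (93, 28) (55.8221, 28)]  |A|=947.6176
3. ⊥bis P1·P2 via (78.105,22.82): [(83.8285, 0) (93, 0) (93, 28) (76.8058, 28)]  |A|=355.12
4. ⊥bis P1·P3 via (48.25,13.7): [(83.8285, 0) (93, 0) (93, 28) (76.8058, 28)]  |A|=355.12
5. ⊥bis P1·P4 via (86.62,25.8): [(83.6581, 0.6791) (83.8285, 0) (93, 0) (93, 28) (86.8794, 28)]  |A|=217.5104
6. canonical 5-gon: [(83.6581, 0.6791) (83.8285, 0) (93, 0) (93, 28) (86.8794, 28)]
7. shoelace: 217.5104

Area of P1's cell: 217.5104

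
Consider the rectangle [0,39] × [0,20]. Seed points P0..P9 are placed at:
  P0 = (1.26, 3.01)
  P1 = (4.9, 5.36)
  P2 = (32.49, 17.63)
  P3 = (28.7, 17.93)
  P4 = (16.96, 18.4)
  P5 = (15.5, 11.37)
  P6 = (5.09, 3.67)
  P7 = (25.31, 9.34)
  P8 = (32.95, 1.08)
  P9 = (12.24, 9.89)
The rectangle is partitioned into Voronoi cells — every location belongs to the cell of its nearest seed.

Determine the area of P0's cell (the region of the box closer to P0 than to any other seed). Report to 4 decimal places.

Area of P0's cell: 21.5312

1. box [0,39]×[0,20]: [(0, 0) (39, 0) (39, 20) (0, 20)]
2. ⊥bis P0·P1 via (3.08,4.185): [(0, 8.9557) (0, 0) (5.7819, 0)]  |A|=25.8903
3. ⊥bis P0·P2 via (16.875,10.32): [(0, 8.9557) (0, 0) (5.7819, 0)]  |A|=25.8903
4. ⊥bis P0·P3 via (14.98,10.47): [(0, 8.9557) (0, 0) (5.7819, 0)]  |A|=25.8903
5. ⊥bis P0·P4 via (9.11,10.705): [(0, 8.9557) (0, 0) (5.7819, 0)]  |A|=25.8903
6. ⊥bis P0·P5 via (8.38,7.19): [(0, 8.9557) (0, 0) (5.7819, 0)]  |A|=25.8903
7. ⊥bis P0·P6 via (3.175,3.34): [(3.011, 4.2919) (0, 8.9557) (0, 0) (3.7506, 0)]  |A|=21.5312
8. ⊥bis P0·P7 via (13.285,6.175): [(3.011, 4.2919) (0, 8.9557) (0, 0) (3.7506, 0)]  |A|=21.5312
9. ⊥bis P0·P8 via (17.105,2.045): [(3.011, 4.2919) (0, 8.9557) (0, 0) (3.7506, 0)]  |A|=21.5312
10. ⊥bis P0·P9 via (6.75,6.45): [(3.011, 4.2919) (0, 8.9557) (0, 0) (3.7506, 0)]  |A|=21.5312
11. canonical 4-gon: [(3.011, 4.2919) (0, 8.9557) (0, 0) (3.7506, 0)]
12. shoelace: 21.5312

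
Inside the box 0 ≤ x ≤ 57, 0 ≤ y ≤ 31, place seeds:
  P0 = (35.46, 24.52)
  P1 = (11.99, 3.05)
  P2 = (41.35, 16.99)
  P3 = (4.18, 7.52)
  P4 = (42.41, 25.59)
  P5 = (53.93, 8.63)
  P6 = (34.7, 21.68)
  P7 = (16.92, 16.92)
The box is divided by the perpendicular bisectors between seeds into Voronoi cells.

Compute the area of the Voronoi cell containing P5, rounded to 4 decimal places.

Area of P5's cell: 231.6569

1. box [0,57]×[0,31]: [(0, 0) (57, 0) (57, 31) (0, 31)]
2. ⊥bis P5·P0 via (44.695,16.575): [(30.4353, 0) (57, 0) (57, 30.8779)]  |A|=410.1314
3. ⊥bis P5·P1 via (32.96,5.84): [(33.2948, 3.3238) (33.737, 0) (57, 0) (57, 30.8779)]  |A|=404.6443
4. ⊥bis P5·P2 via (47.64,12.81): [(39.1272, 0) (57, 0) (57, 26.8948)]  |A|=240.3432
5. ⊥bis P5·P3 via (29.055,8.075): [(39.1272, 0) (57, 0) (57, 26.8948)]  |A|=240.3432
6. ⊥bis P5·P4 via (48.17,17.11): [(52.4126, 19.9918) (39.1272, 0) (57, 0) (57, 23.1077)]  |A|=231.6569
7. ⊥bis P5·P6 via (44.315,15.155): [(52.4126, 19.9918) (39.1272, 0) (57, 0) (57, 23.1077)]  |A|=231.6569
8. ⊥bis P5·P7 via (35.425,12.775): [(52.4126, 19.9918) (39.1272, 0) (57, 0) (57, 23.1077)]  |A|=231.6569
9. canonical 4-gon: [(52.4126, 19.9918) (39.1272, 0) (57, 0) (57, 23.1077)]
10. shoelace: 231.6569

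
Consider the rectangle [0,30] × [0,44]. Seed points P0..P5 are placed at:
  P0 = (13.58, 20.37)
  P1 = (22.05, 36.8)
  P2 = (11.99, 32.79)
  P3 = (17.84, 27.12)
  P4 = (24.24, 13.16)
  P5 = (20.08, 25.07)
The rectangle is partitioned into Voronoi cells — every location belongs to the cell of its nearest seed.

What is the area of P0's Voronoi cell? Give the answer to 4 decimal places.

Area of P0's cell: 377.8746

1. box [0,30]×[0,44]: [(0, 0) (30, 0) (30, 44) (0, 44)]
2. ⊥bis P0·P1 via (17.815,28.585): [(0, 37.769) (0, 0) (30, 0) (30, 22.3034)]  |A|=901.0857
3. ⊥bis P0·P2 via (12.785,26.58): [(19.93, 27.4947) (0, 24.9433) (0, 0) (30, 0) (30, 22.3034)]  |A|=773.2776
4. ⊥bis P0·P3 via (15.71,23.745): [(11.4822, 26.4132) (0, 24.9433) (0, 0) (30, 0) (30, 14.7264)]  |A|=675.7505
5. ⊥bis P0·P4 via (18.91,16.765): [(21.2614, 20.2415) (11.4822, 26.4132) (0, 24.9433) (0, 0) (7.5708, 0)]  |A|=384.4061
6. ⊥bis P0·P5 via (16.83,22.72): [(19.9858, 18.3556) (16.4068, 23.3052) (11.4822, 26.4132) (0, 24.9433) (0, 0) (7.5708, 0)]  |A|=377.8746
7. canonical 6-gon: [(19.9858, 18.3556) (16.4068, 23.3052) (11.4822, 26.4132) (0, 24.9433) (0, 0) (7.5708, 0)]
8. shoelace: 377.8746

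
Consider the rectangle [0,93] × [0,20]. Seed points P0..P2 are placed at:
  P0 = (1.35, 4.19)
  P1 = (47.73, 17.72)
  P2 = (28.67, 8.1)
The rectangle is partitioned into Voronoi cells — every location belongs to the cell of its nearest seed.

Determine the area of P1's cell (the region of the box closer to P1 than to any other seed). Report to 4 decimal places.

Area of P1's cell: 1066.6252

1. box [0,93]×[0,20]: [(0, 0) (93, 0) (93, 20) (0, 20)]
2. ⊥bis P1·P0 via (24.54,10.955): [(27.7358, 0) (93, 0) (93, 20) (21.9014, 20)]  |A|=1363.6281
3. ⊥bis P1·P2 via (38.2,12.91): [(44.716, 0) (93, 0) (93, 20) (34.6215, 20)]  |A|=1066.6252
4. canonical 4-gon: [(44.716, 0) (93, 0) (93, 20) (34.6215, 20)]
5. shoelace: 1066.6252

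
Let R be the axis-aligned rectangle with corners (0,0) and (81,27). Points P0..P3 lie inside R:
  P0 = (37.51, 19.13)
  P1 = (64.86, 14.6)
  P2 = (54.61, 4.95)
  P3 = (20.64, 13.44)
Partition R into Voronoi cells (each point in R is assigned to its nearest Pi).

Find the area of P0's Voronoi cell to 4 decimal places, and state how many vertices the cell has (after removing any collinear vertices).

1. box [0,81]×[0,27]: [(0, 0) (81, 0) (81, 27) (0, 27)]
2. ⊥bis P0·P1 via (51.185,16.865): [(0, 0) (48.3916, 0) (52.8637, 27) (0, 27)]  |A|=1366.9466
3. ⊥bis P0·P2 via (46.06,12.04): [(0, 0) (36.076, 0) (51.4655, 18.5586) (52.8637, 27) (0, 27)]  |A|=1252.6654
4. ⊥bis P0·P3 via (29.075,16.285): [(34.5677, 0) (36.076, 0) (51.4655, 18.5586) (52.8637, 27) (25.461, 27)]  |A|=442.2783
5. canonical 5-gon: [(34.5677, 0) (36.076, 0) (51.4655, 18.5586) (52.8637, 27) (25.461, 27)]
6. shoelace: 442.2783

Area of P0's cell: 442.2783 (5 vertices)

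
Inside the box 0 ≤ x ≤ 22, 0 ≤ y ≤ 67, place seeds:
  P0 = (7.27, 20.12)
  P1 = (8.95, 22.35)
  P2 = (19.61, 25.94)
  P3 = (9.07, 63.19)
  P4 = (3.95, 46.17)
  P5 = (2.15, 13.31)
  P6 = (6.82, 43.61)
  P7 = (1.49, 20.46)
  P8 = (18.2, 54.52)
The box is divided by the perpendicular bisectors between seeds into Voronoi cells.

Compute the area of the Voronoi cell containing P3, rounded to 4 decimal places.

1. box [0,22]×[0,67]: [(0, 0) (22, 0) (22, 67) (0, 67)]
2. ⊥bis P3·P0 via (8.17,41.655): [(0, 41.9964) (22, 41.077) (22, 67) (0, 67)]  |A|=560.192
3. ⊥bis P3·P1 via (9.01,42.77): [(0, 42.7965) (22, 42.7318) (22, 67) (0, 67)]  |A|=533.1886
4. ⊥bis P3·P2 via (14.34,44.565): [(0, 42.7965) (8.0066, 42.7729) (22, 46.7324) (22, 67) (0, 67)]  |A|=505.1977
5. ⊥bis P3·P4 via (6.51,54.68): [(0, 56.6384) (22, 50.0203) (22, 67) (0, 67)]  |A|=300.7553
6. ⊥bis P3·P5 via (5.61,38.25): [(0, 56.6384) (22, 50.0203) (22, 67) (0, 67)]  |A|=300.7553
7. ⊥bis P3·P6 via (7.945,53.4): [(0, 56.6384) (12.5081, 52.8756) (22, 51.7849) (22, 67) (0, 67)]  |A|=292.3804
8. ⊥bis P3·P7 via (5.28,41.825): [(0, 56.6384) (12.5081, 52.8756) (22, 51.7849) (22, 67) (0, 67)]  |A|=292.3804
9. ⊥bis P3·P8 via (13.635,58.855): [(0, 56.6384) (8.9681, 53.9405) (21.3696, 67) (0, 67)]  |A|=186.0003
10. canonical 4-gon: [(0, 56.6384) (8.9681, 53.9405) (21.3696, 67) (0, 67)]
11. shoelace: 186.0003

Area of P3's cell: 186.0003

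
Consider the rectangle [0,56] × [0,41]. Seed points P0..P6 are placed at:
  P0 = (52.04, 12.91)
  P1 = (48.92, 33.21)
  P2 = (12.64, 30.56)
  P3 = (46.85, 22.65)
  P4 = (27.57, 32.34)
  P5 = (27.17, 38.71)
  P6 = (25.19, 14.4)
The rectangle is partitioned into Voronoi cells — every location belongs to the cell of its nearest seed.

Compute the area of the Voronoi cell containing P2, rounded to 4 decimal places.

1. box [0,56]×[0,41]: [(0, 0) (56, 0) (56, 41) (0, 41)]
2. ⊥bis P2·P0 via (32.34,21.735): [(0, 0) (22.6034, 0) (40.9701, 41) (0, 41)]  |A|=1303.2571
3. ⊥bis P2·P1 via (30.78,31.885): [(0, 0) (22.6034, 0) (31.6362, 20.1638) (30.1142, 41) (0, 41)]  |A|=1190.159
4. ⊥bis P2·P3 via (29.745,26.605): [(0, 0) (22.6034, 0) (24.6495, 4.5676) (30.8246, 31.2742) (30.1142, 41) (0, 41)]  |A|=1145.0185
5. ⊥bis P2·P4 via (20.105,31.45): [(0, 0) (22.6034, 0) (23.5916, 2.2059) (18.9664, 41) (0, 41)]  |A|=876.4502
6. ⊥bis P2·P5 via (19.905,34.635): [(0, 0) (22.6034, 0) (23.5916, 2.2059) (19.6768, 35.0419) (16.3348, 41) (0, 41)]  |A|=868.6105
7. ⊥bis P2·P6 via (18.915,22.48): [(0, 7.7904) (20.983, 24.086) (19.6768, 35.0419) (16.3348, 41) (0, 41)]  |A|=500.9768
8. canonical 5-gon: [(0, 7.7904) (20.983, 24.086) (19.6768, 35.0419) (16.3348, 41) (0, 41)]
9. shoelace: 500.9768

Area of P2's cell: 500.9768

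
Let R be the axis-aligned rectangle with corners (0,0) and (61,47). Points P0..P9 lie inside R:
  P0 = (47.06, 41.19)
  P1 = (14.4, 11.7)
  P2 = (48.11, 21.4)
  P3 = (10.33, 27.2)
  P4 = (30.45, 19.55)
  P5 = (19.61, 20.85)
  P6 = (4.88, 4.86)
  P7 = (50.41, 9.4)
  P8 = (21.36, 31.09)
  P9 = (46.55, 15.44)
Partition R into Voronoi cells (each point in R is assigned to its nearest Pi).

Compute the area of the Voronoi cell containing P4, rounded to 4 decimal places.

Area of P4's cell: 336.4254

1. box [0,61]×[0,47]: [(0, 0) (61, 0) (61, 47) (0, 47)]
2. ⊥bis P4·P0 via (38.755,30.37): [(0, 0) (61, 0) (61, 13.2956) (17.0889, 47) (0, 47)]  |A|=2127.0027
3. ⊥bis P4·P1 via (22.425,15.625): [(30.0671, 0) (61, 0) (61, 13.2956) (17.0889, 47) (7.0796, 47)]  |A|=1254.0545
4. ⊥bis P4·P2 via (39.28,20.475): [(30.0671, 0) (41.4249, 0) (38.1987, 30.797) (17.0889, 47) (7.0796, 47)]  |A|=801.0485
5. ⊥bis P4·P3 via (20.39,23.375): [(19.6222, 21.3556) (30.0671, 0) (41.4249, 0) (38.1987, 30.797) (26.5976, 39.7015)]  |A|=560.0286
6. ⊥bis P4·P5 via (25.03,20.2): [(24.0764, 12.2485) (30.0671, 0) (41.4249, 0) (38.1987, 30.797) (27.3037, 39.1595)]  |A|=477.0318
7. ⊥bis P4·P6 via (17.665,12.205): [(24.0764, 12.2485) (30.0671, 0) (41.4249, 0) (38.1987, 30.797) (27.3037, 39.1595)]  |A|=477.0318
8. ⊥bis P4·P7 via (40.43,14.475): [(24.0764, 12.2485) (30.0671, 0) (33.0692, 0) (39.9976, 13.6247) (38.1987, 30.797) (27.3037, 39.1595)]  |A|=420.11
9. ⊥bis P4·P8 via (25.905,25.32): [(25.6168, 25.093) (24.0764, 12.2485) (30.0671, 0) (33.0692, 0) (39.9976, 13.6247) (38.1987, 30.797) (35.4939, 32.8731)]  |A|=357.2041
10. ⊥bis P4·P9 via (38.5,17.495): [(25.6168, 25.093) (24.0764, 12.2485) (30.0671, 0) (33.0692, 0) (35.0063, 3.8093) (39.2744, 20.5285) (38.1987, 30.797) (35.4939, 32.8731)]  |A|=336.4254
11. canonical 8-gon: [(25.6168, 25.093) (24.0764, 12.2485) (30.0671, 0) (33.0692, 0) (35.0063, 3.8093) (39.2744, 20.5285) (38.1987, 30.797) (35.4939, 32.8731)]
12. shoelace: 336.4254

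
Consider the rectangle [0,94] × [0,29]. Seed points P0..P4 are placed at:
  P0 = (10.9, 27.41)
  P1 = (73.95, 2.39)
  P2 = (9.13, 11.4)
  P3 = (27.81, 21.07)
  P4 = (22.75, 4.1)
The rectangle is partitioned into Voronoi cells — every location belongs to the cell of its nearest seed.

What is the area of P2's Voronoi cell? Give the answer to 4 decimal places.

1. box [0,94]×[0,29]: [(0, 0) (94, 0) (94, 29) (0, 29)]
2. ⊥bis P2·P0 via (10.015,19.405): [(0, 20.5122) (0, 0) (94, 0) (94, 10.12)]  |A|=1439.7125
3. ⊥bis P2·P1 via (41.54,6.895): [(42.7755, 15.7831) (0, 20.5122) (0, 0) (40.5816, 0)]  |A|=758.9622
4. ⊥bis P2·P3 via (18.47,16.235): [(17.2426, 18.6059) (0, 20.5122) (0, 0) (26.8743, 0)]  |A|=426.8533
5. ⊥bis P2·P4 via (15.94,7.75): [(19.4613, 14.32) (17.2426, 18.6059) (0, 20.5122) (0, 0) (11.7862, 0)]  |A|=318.8226
6. canonical 5-gon: [(19.4613, 14.32) (17.2426, 18.6059) (0, 20.5122) (0, 0) (11.7862, 0)]
7. shoelace: 318.8226

Area of P2's cell: 318.8226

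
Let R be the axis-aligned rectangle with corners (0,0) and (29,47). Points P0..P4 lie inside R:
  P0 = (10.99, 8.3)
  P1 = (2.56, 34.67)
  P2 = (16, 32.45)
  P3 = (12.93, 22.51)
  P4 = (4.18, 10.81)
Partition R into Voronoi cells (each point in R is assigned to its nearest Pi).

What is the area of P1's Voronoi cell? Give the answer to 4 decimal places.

Area of P1's cell: 208.8713

1. box [0,29]×[0,47]: [(0, 0) (29, 0) (29, 47) (0, 47)]
2. ⊥bis P1·P0 via (6.775,21.485): [(0, 19.3192) (29, 28.5899) (29, 47) (0, 47)]  |A|=668.3184
3. ⊥bis P1·P2 via (9.28,33.56): [(0, 19.3192) (7.3139, 21.6573) (11.5, 47) (0, 47)]  |A|=246.9484
4. ⊥bis P1·P3 via (7.745,28.59): [(0, 21.9851) (8.5761, 29.2988) (11.5, 47) (0, 47)]  |A|=209.0476
5. ⊥bis P1·P4 via (3.37,22.74): [(0, 22.5112) (0.6703, 22.5567) (8.5761, 29.2988) (11.5, 47) (0, 47)]  |A|=208.8713
6. canonical 5-gon: [(0, 22.5112) (0.6703, 22.5567) (8.5761, 29.2988) (11.5, 47) (0, 47)]
7. shoelace: 208.8713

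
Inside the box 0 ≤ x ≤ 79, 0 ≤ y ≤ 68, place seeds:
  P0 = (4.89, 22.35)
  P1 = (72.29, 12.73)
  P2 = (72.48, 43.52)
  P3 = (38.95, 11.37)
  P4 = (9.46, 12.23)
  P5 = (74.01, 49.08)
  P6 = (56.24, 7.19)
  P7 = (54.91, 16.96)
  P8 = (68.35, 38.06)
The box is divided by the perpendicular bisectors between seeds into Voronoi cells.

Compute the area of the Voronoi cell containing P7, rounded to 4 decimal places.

1. box [0,79]×[0,68]: [(0, 0) (79, 0) (79, 68) (0, 68)]
2. ⊥bis P7·P0 via (29.9,19.655): [(27.782, 0) (79, 0) (79, 68) (35.1095, 68)]  |A|=3233.6875
3. ⊥bis P7·P1 via (63.6,14.845): [(27.782, 0) (59.987, 0) (76.537, 68) (35.1095, 68)]  |A|=2503.5038
4. ⊥bis P7·P2 via (63.695,30.24): [(33.2134, 50.4042) (27.782, 0) (59.987, 0) (66.8405, 28.1592)]  |A|=1361.315
5. ⊥bis P7·P3 via (46.93,14.165): [(34.5459, 49.5227) (51.8913, 0) (59.987, 0) (66.8405, 28.1592)]  |A|=728.3613
6. ⊥bis P7·P4 via (32.185,14.595): [(34.5459, 49.5227) (51.8913, 0) (59.987, 0) (66.8405, 28.1592)]  |A|=728.3613
7. ⊥bis P7·P5 via (64.46,33.02): [(34.5459, 49.5227) (51.8913, 0) (59.987, 0) (66.8405, 28.1592)]  |A|=728.3613
8. ⊥bis P7·P6 via (55.575,12.075): [(34.5459, 49.5227) (48.0221, 11.0468) (63.1777, 13.11) (66.8405, 28.1592)]  |A|=587.5925
9. ⊥bis P7·P8 via (61.63,27.51): [(36.6924, 43.3944) (48.0221, 11.0468) (63.1777, 13.11) (66.0043, 24.7237)]  |A|=453.4089
10. canonical 4-gon: [(36.6924, 43.3944) (48.0221, 11.0468) (63.1777, 13.11) (66.0043, 24.7237)]
11. shoelace: 453.4089

Area of P7's cell: 453.4089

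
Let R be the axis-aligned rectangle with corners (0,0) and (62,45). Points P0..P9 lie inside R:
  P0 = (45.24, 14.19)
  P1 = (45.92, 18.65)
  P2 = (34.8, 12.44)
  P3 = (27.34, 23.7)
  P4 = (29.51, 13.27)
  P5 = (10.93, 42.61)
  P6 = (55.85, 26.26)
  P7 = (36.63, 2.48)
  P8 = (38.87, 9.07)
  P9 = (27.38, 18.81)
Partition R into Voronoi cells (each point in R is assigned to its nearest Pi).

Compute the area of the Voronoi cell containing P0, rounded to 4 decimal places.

Area of P0's cell: 252.9706

1. box [0,62]×[0,45]: [(0, 0) (62, 0) (62, 45) (0, 45)]
2. ⊥bis P0·P1 via (45.58,16.42): [(0, 23.3694) (0, 0) (62, 0) (62, 13.9165)]  |A|=1155.8635
3. ⊥bis P0·P2 via (40.02,13.315): [(39.3401, 17.3714) (42.2519, 0) (62, 0) (62, 13.9165)]  |A|=329.1993
4. ⊥bis P0·P3 via (36.29,18.945): [(39.3401, 17.3714) (42.2519, 0) (62, 0) (62, 13.9165)]  |A|=329.1993
5. ⊥bis P0·P4 via (37.375,13.73): [(39.3401, 17.3714) (42.2519, 0) (62, 0) (62, 13.9165)]  |A|=329.1993
6. ⊥bis P0·P5 via (28.085,28.4): [(39.3401, 17.3714) (42.2519, 0) (62, 0) (62, 13.9165)]  |A|=329.1993
7. ⊥bis P0·P6 via (50.545,20.225): [(56.8238, 14.7057) (39.3401, 17.3714) (42.2519, 0) (62, 0) (62, 10.1556)]  |A|=319.4657
8. ⊥bis P0·P7 via (40.935,8.335): [(56.8238, 14.7057) (39.3401, 17.3714) (40.8435, 8.4023) (52.271, 0) (62, 0) (62, 10.1556)]  |A|=277.3742
9. ⊥bis P0·P8 via (42.055,11.63): [(56.8238, 14.7057) (39.3401, 17.3714) (39.8406, 14.385) (50.1484, 1.5607) (52.271, 0) (62, 0) (62, 10.1556)]  |A|=252.9706
10. ⊥bis P0·P9 via (36.31,16.5): [(56.8238, 14.7057) (39.3401, 17.3714) (39.8406, 14.385) (50.1484, 1.5607) (52.271, 0) (62, 0) (62, 10.1556)]  |A|=252.9706
11. canonical 7-gon: [(56.8238, 14.7057) (39.3401, 17.3714) (39.8406, 14.385) (50.1484, 1.5607) (52.271, 0) (62, 0) (62, 10.1556)]
12. shoelace: 252.9706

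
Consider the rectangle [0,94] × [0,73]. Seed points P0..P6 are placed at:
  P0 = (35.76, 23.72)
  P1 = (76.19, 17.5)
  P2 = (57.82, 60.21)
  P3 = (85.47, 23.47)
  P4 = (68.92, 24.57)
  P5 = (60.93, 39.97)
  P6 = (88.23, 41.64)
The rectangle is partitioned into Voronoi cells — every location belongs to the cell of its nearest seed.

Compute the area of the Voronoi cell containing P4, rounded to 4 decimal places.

1. box [0,94]×[0,73]: [(0, 0) (94, 0) (94, 73) (0, 73)]
2. ⊥bis P4·P0 via (52.34,24.145): [(52.9589, 0) (94, 0) (94, 73) (51.0877, 73)]  |A|=3064.2991
3. ⊥bis P4·P1 via (72.555,21.035): [(52.9368, 0.8619) (94, 43.0866) (94, 73) (51.0877, 73)]  |A|=2161.976
4. ⊥bis P4·P2 via (63.37,42.39): [(51.9634, 38.8374) (52.9368, 0.8619) (94, 43.0866) (94, 51.9296)]  |A|=986.1155
5. ⊥bis P4·P3 via (77.195,24.02): [(78.734, 47.1751) (51.9634, 38.8374) (52.9368, 0.8619) (77.3224, 25.9373)]  |A|=753.6234
6. ⊥bis P4·P5 via (64.925,32.27): [(78.2012, 39.1581) (52.2996, 25.7196) (52.9368, 0.8619) (77.3224, 25.9373)]  |A|=476.389
7. ⊥bis P4·P6 via (78.575,33.105): [(77.8531, 33.9216) (74.789, 37.3878) (52.2996, 25.7196) (52.9368, 0.8619) (77.3224, 25.9373)]  |A|=467.7633
8. canonical 5-gon: [(77.8531, 33.9216) (74.789, 37.3878) (52.2996, 25.7196) (52.9368, 0.8619) (77.3224, 25.9373)]
9. shoelace: 467.7633

Area of P4's cell: 467.7633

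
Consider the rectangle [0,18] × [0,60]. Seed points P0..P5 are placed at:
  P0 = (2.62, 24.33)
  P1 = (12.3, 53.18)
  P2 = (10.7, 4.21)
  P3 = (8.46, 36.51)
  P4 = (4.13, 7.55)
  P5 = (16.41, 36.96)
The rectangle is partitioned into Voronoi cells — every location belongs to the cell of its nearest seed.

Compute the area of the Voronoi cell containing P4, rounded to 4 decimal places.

1. box [0,18]×[0,60]: [(0, 0) (18, 0) (18, 60) (0, 60)]
2. ⊥bis P4·P0 via (3.375,15.94): [(0, 15.6363) (0, 0) (18, 0) (18, 17.2561)]  |A|=296.0313
3. ⊥bis P4·P1 via (8.215,30.365): [(0, 15.6363) (0, 0) (18, 0) (18, 17.2561)]  |A|=296.0313
4. ⊥bis P4·P2 via (7.415,5.88): [(12.9681, 16.8033) (0, 15.6363) (0, 0) (4.4258, 0)]  |A|=138.57
5. ⊥bis P4·P3 via (6.295,22.03): [(12.9681, 16.8033) (0, 15.6363) (0, 0) (4.4258, 0)]  |A|=138.57
6. ⊥bis P4·P5 via (10.27,22.255): [(12.9681, 16.8033) (0, 15.6363) (0, 0) (4.4258, 0)]  |A|=138.57
7. canonical 4-gon: [(12.9681, 16.8033) (0, 15.6363) (0, 0) (4.4258, 0)]
8. shoelace: 138.57

Area of P4's cell: 138.5700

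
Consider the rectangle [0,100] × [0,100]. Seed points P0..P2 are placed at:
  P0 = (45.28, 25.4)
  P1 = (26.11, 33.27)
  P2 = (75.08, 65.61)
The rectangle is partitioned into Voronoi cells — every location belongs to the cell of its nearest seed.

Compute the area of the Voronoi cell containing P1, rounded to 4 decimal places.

1. box [0,100]×[0,100]: [(0, 0) (100, 0) (100, 100) (0, 100)]
2. ⊥bis P1·P0 via (35.695,29.335): [(0, 0) (23.6519, 0) (64.7056, 100) (0, 100)]  |A|=4417.8753
3. ⊥bis P1·P2 via (50.595,49.44): [(0, 0) (23.6519, 0) (46.4966, 55.6459) (17.205, 100) (0, 100)]  |A|=3364.4506
4. canonical 5-gon: [(0, 0) (23.6519, 0) (46.4966, 55.6459) (17.205, 100) (0, 100)]
5. shoelace: 3364.4506

Area of P1's cell: 3364.4506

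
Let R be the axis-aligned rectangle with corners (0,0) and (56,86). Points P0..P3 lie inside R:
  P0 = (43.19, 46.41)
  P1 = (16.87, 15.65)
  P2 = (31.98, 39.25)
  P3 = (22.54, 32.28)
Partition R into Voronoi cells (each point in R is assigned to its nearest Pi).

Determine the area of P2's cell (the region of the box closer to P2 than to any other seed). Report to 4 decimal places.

1. box [0,56]×[0,86]: [(0, 0) (56, 0) (56, 86) (0, 86)]
2. ⊥bis P2·P0 via (37.585,42.83): [(0, 0) (56, 0) (56, 13.9987) (10.0117, 86) (0, 86)]  |A|=3160.3895
3. ⊥bis P2·P1 via (24.425,27.45): [(0, 43.0882) (56, 7.234) (56, 13.9987) (10.0117, 86) (0, 86)]  |A|=1751.3684
4. ⊥bis P2·P3 via (27.26,35.765): [(0, 72.6853) (41.4454, 16.5526) (56, 7.234) (56, 13.9987) (10.0117, 86) (0, 86)]  |A|=1138.0367
5. canonical 6-gon: [(0, 72.6853) (41.4454, 16.5526) (56, 7.234) (56, 13.9987) (10.0117, 86) (0, 86)]
6. shoelace: 1138.0367

Area of P2's cell: 1138.0367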